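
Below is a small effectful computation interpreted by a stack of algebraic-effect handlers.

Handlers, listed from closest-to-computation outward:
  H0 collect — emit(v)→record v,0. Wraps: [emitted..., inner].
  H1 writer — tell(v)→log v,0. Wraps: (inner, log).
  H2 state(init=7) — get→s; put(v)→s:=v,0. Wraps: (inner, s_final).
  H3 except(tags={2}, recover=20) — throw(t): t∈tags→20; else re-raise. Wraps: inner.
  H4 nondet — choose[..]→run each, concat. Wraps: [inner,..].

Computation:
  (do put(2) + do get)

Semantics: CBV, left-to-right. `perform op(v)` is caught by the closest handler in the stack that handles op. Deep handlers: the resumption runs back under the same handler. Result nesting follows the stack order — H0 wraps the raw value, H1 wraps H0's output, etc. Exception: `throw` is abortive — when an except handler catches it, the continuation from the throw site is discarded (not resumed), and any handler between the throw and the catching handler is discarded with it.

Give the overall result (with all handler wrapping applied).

Answer: [(([2], ()), 2)]

Step-by-step:
put(2) @ H2 ⇒ s:=2
get @ H2 ⇒ 2
H0 returns [2]
H1 returns ([2], ())
H2 returns (([2], ()), 2)
H3 returns (([2], ()), 2)
H4 returns [(([2], ()), 2)]
= [(([2], ()), 2)]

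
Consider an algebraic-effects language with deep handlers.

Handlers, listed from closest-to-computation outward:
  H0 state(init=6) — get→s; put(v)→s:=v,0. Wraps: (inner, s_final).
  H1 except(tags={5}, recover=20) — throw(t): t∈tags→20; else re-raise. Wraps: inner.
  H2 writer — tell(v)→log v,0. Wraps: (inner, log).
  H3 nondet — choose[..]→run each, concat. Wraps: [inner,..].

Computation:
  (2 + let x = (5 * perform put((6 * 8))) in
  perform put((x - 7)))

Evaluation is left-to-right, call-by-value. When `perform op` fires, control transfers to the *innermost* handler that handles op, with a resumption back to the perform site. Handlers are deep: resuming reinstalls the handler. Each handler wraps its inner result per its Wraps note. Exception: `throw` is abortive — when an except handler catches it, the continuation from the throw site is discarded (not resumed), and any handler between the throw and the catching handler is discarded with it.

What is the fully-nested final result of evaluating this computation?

Step-by-step:
put(48) @ H0 ⇒ s:=48
put(-7) @ H0 ⇒ s:=-7
H0 returns (2, -7)
H1 returns (2, -7)
H2 returns ((2, -7), ())
H3 returns [((2, -7), ())]
= [((2, -7), ())]

Answer: [((2, -7), ())]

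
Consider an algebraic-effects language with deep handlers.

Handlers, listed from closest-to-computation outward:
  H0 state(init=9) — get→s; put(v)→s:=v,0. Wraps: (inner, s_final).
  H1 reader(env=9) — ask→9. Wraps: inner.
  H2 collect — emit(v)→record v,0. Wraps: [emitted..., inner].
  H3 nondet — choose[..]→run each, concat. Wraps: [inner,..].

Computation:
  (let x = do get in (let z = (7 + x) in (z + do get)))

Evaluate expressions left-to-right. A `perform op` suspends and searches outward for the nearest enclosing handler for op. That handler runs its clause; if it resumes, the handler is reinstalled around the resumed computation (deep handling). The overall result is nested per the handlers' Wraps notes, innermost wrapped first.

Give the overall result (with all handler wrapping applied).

Answer: [[(25, 9)]]

Step-by-step:
get @ H0 ⇒ 9
get @ H0 ⇒ 9
H0 returns (25, 9)
H1 returns (25, 9)
H2 returns [(25, 9)]
H3 returns [[(25, 9)]]
= [[(25, 9)]]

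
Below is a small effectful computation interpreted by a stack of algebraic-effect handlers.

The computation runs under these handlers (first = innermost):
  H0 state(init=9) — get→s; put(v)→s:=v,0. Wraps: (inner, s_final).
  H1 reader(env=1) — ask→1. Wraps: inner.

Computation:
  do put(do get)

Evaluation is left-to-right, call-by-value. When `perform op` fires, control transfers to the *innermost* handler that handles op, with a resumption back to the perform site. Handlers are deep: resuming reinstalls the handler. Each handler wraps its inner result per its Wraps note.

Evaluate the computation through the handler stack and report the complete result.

Working:
get @ H0 ⇒ 9
put(9) @ H0 ⇒ s:=9
H0 returns (0, 9)
H1 returns (0, 9)
= (0, 9)

Answer: (0, 9)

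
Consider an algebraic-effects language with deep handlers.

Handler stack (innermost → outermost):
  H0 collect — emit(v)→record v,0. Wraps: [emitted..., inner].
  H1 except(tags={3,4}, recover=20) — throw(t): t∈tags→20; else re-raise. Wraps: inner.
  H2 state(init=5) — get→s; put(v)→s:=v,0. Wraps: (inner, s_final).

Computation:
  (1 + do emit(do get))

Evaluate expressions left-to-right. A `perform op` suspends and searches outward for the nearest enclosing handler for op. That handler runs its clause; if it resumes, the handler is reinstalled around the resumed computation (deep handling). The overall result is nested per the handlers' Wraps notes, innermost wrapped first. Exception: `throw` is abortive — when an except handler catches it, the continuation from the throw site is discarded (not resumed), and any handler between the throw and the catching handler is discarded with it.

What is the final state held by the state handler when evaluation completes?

Answer: 5

Working:
get @ H2 ⇒ 5
emit(5) @ H0 ⇒ out+=5
H0 returns [5, 1]
H1 returns [5, 1]
H2 returns ([5, 1], 5)
= ([5, 1], 5)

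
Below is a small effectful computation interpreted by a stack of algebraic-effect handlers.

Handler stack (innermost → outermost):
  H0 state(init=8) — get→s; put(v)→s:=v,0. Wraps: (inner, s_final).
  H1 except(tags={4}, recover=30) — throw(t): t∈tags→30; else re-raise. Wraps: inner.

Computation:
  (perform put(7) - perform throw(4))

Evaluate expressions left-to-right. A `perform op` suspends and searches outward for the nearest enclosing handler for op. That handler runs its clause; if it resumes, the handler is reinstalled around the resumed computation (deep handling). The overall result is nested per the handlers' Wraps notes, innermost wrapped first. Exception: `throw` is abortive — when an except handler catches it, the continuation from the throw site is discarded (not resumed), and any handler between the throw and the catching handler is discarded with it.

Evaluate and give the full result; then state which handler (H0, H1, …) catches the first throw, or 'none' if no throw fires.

Answer: 30 ; first throw caught by: H1

Working:
put(7) @ H0 ⇒ s:=7
throw(4) @ H1 caught ⇒ 30
= 30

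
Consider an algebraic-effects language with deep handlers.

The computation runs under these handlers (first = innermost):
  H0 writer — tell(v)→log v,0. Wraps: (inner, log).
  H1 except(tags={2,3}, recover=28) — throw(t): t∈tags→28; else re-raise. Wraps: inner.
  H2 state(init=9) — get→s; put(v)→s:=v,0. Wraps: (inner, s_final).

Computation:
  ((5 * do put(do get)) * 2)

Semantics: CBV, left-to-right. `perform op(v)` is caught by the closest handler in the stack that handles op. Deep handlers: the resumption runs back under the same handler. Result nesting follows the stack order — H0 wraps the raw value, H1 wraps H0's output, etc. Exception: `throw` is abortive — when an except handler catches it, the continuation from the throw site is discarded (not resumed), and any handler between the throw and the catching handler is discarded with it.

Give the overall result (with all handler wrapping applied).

Answer: ((0, ()), 9)

Step-by-step:
get @ H2 ⇒ 9
put(9) @ H2 ⇒ s:=9
H0 returns (0, ())
H1 returns (0, ())
H2 returns ((0, ()), 9)
= ((0, ()), 9)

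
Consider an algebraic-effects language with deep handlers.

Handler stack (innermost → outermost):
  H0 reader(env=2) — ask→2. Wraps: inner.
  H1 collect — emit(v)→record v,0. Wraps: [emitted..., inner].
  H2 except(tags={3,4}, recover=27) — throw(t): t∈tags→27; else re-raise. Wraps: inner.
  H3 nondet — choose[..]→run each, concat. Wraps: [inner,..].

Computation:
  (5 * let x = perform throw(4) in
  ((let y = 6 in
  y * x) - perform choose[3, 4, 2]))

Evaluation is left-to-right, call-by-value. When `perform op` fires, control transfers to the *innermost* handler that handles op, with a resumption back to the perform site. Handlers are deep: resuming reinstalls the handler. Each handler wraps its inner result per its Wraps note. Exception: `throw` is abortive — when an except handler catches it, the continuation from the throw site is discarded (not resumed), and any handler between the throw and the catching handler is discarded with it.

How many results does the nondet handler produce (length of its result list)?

Working:
throw(4) @ H2 caught ⇒ 27
H3 returns [27]
= [27]

Answer: 1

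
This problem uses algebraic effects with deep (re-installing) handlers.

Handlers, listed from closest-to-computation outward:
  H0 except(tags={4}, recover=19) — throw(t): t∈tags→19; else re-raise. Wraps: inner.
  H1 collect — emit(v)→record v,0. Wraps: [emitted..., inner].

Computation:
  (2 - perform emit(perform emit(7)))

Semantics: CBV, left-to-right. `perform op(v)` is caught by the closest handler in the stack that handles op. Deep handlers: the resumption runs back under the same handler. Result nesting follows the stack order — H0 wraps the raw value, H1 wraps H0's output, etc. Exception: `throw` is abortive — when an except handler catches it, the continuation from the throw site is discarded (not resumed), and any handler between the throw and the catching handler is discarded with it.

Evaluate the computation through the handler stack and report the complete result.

Answer: [7, 0, 2]

Working:
emit(7) @ H1 ⇒ out+=7
emit(0) @ H1 ⇒ out+=0
H0 returns 2
H1 returns [7, 0, 2]
= [7, 0, 2]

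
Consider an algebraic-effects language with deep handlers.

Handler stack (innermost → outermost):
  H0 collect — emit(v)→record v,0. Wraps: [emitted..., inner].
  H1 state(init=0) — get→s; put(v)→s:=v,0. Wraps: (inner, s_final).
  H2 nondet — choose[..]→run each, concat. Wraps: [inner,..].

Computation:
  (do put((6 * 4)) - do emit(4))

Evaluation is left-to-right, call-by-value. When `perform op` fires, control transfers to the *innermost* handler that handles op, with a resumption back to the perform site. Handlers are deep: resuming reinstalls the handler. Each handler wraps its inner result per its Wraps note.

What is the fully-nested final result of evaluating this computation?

Answer: [([4, 0], 24)]

Working:
put(24) @ H1 ⇒ s:=24
emit(4) @ H0 ⇒ out+=4
H0 returns [4, 0]
H1 returns ([4, 0], 24)
H2 returns [([4, 0], 24)]
= [([4, 0], 24)]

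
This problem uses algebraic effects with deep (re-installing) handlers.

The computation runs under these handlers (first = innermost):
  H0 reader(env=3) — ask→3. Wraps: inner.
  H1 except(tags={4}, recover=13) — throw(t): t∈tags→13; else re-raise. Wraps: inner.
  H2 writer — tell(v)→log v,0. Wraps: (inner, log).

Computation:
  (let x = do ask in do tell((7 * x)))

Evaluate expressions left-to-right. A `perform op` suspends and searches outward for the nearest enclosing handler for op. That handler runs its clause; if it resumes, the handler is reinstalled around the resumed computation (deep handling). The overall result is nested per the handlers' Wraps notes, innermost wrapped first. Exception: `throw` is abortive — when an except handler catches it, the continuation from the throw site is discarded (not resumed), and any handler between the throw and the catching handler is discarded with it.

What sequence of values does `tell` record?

Step-by-step:
ask @ H0 ⇒ 3
tell(21) @ H2 ⇒ log+=21
H0 returns 0
H1 returns 0
H2 returns (0, (21))
= (0, (21))

Answer: (21)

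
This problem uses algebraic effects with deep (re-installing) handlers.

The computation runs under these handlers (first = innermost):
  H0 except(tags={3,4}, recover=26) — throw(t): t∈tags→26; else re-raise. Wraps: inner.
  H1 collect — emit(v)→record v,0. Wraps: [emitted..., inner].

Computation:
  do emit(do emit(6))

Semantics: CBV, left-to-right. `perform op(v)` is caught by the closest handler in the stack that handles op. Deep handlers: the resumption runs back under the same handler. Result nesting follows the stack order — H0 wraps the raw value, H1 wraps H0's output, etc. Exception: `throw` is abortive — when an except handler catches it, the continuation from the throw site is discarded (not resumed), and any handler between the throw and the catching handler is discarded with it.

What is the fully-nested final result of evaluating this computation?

Evaluation trace:
emit(6) @ H1 ⇒ out+=6
emit(0) @ H1 ⇒ out+=0
H0 returns 0
H1 returns [6, 0, 0]
= [6, 0, 0]

Answer: [6, 0, 0]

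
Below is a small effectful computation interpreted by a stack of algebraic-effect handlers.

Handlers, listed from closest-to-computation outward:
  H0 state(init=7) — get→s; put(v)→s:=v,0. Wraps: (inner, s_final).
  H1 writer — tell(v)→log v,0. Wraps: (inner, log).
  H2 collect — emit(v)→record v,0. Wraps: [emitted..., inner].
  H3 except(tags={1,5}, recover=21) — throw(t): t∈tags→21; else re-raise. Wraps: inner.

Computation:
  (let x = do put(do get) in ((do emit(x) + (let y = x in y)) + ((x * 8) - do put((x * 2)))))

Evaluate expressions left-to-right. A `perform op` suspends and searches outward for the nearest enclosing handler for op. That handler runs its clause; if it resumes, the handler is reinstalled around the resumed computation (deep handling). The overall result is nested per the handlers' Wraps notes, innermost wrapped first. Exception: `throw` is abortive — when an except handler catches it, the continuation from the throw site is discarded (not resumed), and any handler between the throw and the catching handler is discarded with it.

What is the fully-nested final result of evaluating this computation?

Answer: [0, ((0, 0), ())]

Evaluation trace:
get @ H0 ⇒ 7
put(7) @ H0 ⇒ s:=7
emit(0) @ H2 ⇒ out+=0
put(0) @ H0 ⇒ s:=0
H0 returns (0, 0)
H1 returns ((0, 0), ())
H2 returns [0, ((0, 0), ())]
H3 returns [0, ((0, 0), ())]
= [0, ((0, 0), ())]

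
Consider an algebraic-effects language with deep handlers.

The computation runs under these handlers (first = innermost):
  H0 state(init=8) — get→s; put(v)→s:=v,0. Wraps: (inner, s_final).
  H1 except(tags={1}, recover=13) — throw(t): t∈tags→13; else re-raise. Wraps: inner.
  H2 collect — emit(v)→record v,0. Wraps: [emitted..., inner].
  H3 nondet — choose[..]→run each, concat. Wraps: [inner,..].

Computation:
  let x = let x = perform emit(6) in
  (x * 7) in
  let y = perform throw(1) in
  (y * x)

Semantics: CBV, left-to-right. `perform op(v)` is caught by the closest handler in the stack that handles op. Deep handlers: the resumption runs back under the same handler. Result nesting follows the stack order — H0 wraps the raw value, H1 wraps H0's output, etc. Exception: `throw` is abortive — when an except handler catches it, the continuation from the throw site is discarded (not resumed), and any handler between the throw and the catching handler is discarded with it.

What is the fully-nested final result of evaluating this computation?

Evaluation trace:
emit(6) @ H2 ⇒ out+=6
throw(1) @ H1 caught ⇒ 13
H2 returns [6, 13]
H3 returns [[6, 13]]
= [[6, 13]]

Answer: [[6, 13]]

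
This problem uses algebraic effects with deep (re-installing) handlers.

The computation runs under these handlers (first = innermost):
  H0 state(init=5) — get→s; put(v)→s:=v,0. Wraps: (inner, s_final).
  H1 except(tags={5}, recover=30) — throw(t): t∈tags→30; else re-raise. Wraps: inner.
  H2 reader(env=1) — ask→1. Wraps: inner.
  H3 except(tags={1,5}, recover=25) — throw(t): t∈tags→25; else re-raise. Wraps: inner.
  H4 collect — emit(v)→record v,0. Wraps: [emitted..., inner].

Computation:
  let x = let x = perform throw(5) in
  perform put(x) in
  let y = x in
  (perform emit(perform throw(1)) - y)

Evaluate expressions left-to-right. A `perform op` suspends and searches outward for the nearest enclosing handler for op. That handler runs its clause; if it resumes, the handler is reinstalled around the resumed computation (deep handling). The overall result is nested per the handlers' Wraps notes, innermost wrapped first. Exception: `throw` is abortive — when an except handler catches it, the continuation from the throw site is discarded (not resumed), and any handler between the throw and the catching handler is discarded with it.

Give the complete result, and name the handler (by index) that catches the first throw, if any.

Answer: [30] ; first throw caught by: H1

Evaluation trace:
throw(5) @ H1 caught ⇒ 30
H2 returns 30
H3 returns 30
H4 returns [30]
= [30]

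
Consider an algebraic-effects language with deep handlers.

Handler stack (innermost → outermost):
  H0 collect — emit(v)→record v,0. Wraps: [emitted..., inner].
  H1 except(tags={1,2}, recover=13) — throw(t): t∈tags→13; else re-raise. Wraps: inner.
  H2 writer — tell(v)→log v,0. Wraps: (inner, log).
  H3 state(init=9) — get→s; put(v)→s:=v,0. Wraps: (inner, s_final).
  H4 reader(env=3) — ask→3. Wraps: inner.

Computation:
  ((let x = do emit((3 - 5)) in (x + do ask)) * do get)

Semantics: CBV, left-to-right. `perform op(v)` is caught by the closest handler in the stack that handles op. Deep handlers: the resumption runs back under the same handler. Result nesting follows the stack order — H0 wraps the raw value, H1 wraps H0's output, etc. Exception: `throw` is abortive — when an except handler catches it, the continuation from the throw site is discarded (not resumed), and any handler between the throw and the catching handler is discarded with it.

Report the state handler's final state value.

Evaluation trace:
emit(-2) @ H0 ⇒ out+=-2
ask @ H4 ⇒ 3
get @ H3 ⇒ 9
H0 returns [-2, 27]
H1 returns [-2, 27]
H2 returns ([-2, 27], ())
H3 returns (([-2, 27], ()), 9)
H4 returns (([-2, 27], ()), 9)
= (([-2, 27], ()), 9)

Answer: 9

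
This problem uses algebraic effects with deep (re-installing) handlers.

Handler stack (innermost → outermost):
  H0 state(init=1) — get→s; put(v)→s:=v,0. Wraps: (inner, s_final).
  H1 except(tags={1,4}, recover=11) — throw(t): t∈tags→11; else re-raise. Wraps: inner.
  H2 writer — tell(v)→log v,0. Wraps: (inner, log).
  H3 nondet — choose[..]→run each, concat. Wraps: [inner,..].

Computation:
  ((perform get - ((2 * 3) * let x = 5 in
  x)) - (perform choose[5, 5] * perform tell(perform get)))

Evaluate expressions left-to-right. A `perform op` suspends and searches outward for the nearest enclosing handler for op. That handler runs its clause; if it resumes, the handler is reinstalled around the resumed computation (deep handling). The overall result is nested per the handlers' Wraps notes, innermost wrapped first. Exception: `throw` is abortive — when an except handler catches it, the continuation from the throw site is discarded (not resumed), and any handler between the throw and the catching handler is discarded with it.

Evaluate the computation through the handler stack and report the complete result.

Answer: [((-29, 1), (1)), ((-29, 1), (1))]

Evaluation trace:
get @ H0 ⇒ 1
choose[5, 5] @ H3
  branch[0] choose=5:
    get @ H0 ⇒ 1
    tell(1) @ H2 ⇒ log+=1
    H0 returns (-29, 1)
    H1 returns (-29, 1)
    H2 returns ((-29, 1), (1))
    H3 returns [((-29, 1), (1))]
  branch[1] choose=5:
    get @ H0 ⇒ 1
    tell(1) @ H2 ⇒ log+=1
    H0 returns (-29, 1)
    H1 returns (-29, 1)
    H2 returns ((-29, 1), (1))
    H3 returns [((-29, 1), (1))]
= [((-29, 1), (1)), ((-29, 1), (1))]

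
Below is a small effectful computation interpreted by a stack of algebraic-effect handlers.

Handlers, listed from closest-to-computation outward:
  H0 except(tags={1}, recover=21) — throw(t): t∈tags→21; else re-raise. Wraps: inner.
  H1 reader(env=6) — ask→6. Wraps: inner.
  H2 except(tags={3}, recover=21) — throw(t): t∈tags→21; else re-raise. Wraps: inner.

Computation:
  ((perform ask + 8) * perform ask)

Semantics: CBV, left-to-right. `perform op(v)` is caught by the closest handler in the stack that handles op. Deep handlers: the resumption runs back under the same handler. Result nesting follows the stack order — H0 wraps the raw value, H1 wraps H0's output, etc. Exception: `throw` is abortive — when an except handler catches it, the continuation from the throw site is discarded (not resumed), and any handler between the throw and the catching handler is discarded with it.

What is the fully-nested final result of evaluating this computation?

Answer: 84

Working:
ask @ H1 ⇒ 6
ask @ H1 ⇒ 6
H0 returns 84
H1 returns 84
H2 returns 84
= 84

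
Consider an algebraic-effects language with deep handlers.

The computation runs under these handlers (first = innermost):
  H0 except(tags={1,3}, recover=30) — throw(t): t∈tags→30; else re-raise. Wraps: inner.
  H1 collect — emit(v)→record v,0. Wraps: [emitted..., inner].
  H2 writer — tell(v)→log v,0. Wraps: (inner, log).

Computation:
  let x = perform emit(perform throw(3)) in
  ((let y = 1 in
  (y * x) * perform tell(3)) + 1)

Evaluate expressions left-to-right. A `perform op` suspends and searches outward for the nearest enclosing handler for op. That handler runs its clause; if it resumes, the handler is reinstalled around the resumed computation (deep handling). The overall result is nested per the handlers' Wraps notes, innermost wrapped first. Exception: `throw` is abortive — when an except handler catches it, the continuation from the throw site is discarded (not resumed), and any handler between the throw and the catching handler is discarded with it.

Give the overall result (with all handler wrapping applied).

Answer: ([30], ())

Evaluation trace:
throw(3) @ H0 caught ⇒ 30
H1 returns [30]
H2 returns ([30], ())
= ([30], ())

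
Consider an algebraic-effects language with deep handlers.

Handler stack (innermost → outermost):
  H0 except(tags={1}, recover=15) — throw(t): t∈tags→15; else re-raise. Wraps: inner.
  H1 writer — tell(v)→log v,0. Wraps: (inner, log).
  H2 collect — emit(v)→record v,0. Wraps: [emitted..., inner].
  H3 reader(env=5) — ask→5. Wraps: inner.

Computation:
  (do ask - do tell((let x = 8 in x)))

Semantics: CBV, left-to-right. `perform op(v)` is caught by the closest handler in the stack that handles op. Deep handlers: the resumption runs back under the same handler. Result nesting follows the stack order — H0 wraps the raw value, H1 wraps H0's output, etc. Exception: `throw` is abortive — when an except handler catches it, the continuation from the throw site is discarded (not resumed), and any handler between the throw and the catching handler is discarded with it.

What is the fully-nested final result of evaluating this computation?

Answer: [(5, (8))]

Evaluation trace:
ask @ H3 ⇒ 5
tell(8) @ H1 ⇒ log+=8
H0 returns 5
H1 returns (5, (8))
H2 returns [(5, (8))]
H3 returns [(5, (8))]
= [(5, (8))]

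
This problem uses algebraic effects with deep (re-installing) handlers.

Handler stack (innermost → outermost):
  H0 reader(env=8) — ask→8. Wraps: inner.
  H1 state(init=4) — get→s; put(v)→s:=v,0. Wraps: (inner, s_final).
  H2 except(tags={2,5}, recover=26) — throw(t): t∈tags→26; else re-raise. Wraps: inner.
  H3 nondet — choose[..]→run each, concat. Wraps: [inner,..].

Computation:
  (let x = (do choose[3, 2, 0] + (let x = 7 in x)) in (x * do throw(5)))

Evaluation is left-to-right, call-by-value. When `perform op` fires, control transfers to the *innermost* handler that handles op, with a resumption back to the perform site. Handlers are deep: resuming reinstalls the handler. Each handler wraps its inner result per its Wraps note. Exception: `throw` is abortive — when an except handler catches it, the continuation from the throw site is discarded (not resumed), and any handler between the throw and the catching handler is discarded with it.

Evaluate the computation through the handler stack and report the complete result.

Step-by-step:
choose[3, 2, 0] @ H3
  branch[0] choose=3:
    throw(5) @ H2 caught ⇒ 26
    H3 returns [26]
  branch[1] choose=2:
    throw(5) @ H2 caught ⇒ 26
    H3 returns [26]
  branch[2] choose=0:
    throw(5) @ H2 caught ⇒ 26
    H3 returns [26]
= [26, 26, 26]

Answer: [26, 26, 26]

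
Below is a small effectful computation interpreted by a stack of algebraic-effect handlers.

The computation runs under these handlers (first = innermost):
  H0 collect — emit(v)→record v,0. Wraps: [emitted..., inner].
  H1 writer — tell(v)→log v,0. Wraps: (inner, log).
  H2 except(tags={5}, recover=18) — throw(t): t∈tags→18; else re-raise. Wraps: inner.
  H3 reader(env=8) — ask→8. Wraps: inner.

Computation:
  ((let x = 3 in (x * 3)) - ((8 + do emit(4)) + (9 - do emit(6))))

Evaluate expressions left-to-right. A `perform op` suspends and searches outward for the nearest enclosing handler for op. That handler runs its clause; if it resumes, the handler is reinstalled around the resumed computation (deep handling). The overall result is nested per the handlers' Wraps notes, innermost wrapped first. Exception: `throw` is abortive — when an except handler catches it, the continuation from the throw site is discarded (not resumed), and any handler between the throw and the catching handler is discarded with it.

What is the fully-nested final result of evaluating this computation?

Working:
emit(4) @ H0 ⇒ out+=4
emit(6) @ H0 ⇒ out+=6
H0 returns [4, 6, -8]
H1 returns ([4, 6, -8], ())
H2 returns ([4, 6, -8], ())
H3 returns ([4, 6, -8], ())
= ([4, 6, -8], ())

Answer: ([4, 6, -8], ())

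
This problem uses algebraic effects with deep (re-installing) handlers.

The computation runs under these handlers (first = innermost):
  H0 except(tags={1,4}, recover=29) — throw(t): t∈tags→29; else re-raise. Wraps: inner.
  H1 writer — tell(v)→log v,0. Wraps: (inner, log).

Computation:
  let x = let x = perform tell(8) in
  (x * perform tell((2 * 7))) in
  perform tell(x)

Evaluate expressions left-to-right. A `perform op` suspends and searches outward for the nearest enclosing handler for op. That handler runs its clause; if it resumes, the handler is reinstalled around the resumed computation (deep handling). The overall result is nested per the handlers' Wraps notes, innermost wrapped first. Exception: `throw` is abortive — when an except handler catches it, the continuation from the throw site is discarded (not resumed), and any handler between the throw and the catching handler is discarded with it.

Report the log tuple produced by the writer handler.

Working:
tell(8) @ H1 ⇒ log+=8
tell(14) @ H1 ⇒ log+=14
tell(0) @ H1 ⇒ log+=0
H0 returns 0
H1 returns (0, (8, 14, 0))
= (0, (8, 14, 0))

Answer: (8, 14, 0)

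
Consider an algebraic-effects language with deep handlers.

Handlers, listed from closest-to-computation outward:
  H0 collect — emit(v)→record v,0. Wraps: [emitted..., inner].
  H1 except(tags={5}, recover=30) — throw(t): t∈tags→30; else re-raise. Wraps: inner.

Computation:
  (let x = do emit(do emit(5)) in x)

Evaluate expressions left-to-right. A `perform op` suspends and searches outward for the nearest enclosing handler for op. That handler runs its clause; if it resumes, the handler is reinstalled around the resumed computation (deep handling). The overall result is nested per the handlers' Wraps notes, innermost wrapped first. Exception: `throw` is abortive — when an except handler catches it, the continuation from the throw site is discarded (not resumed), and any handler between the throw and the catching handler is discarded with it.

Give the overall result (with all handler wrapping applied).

Answer: [5, 0, 0]

Working:
emit(5) @ H0 ⇒ out+=5
emit(0) @ H0 ⇒ out+=0
H0 returns [5, 0, 0]
H1 returns [5, 0, 0]
= [5, 0, 0]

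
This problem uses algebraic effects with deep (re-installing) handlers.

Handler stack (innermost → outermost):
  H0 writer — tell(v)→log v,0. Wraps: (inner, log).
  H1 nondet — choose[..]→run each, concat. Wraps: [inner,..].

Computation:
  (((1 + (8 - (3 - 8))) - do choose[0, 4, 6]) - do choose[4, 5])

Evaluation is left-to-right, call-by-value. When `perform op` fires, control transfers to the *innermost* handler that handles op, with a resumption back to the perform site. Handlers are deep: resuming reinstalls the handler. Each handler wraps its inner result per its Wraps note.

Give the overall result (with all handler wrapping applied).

Step-by-step:
choose[0, 4, 6] @ H1
  branch[0] choose=0:
    choose[4, 5] @ H1
      branch[0] choose=4:
        H0 returns (10, ())
        H1 returns [(10, ())]
      branch[1] choose=5:
        H0 returns (9, ())
        H1 returns [(9, ())]
  branch[1] choose=4:
    choose[4, 5] @ H1
      branch[0] choose=4:
        H0 returns (6, ())
        H1 returns [(6, ())]
      branch[1] choose=5:
        H0 returns (5, ())
        H1 returns [(5, ())]
  branch[2] choose=6:
    choose[4, 5] @ H1
      branch[0] choose=4:
        H0 returns (4, ())
        H1 returns [(4, ())]
      branch[1] choose=5:
        H0 returns (3, ())
        H1 returns [(3, ())]
= [(10, ()), (9, ()), (6, ()), (5, ()), (4, ()), (3, ())]

Answer: [(10, ()), (9, ()), (6, ()), (5, ()), (4, ()), (3, ())]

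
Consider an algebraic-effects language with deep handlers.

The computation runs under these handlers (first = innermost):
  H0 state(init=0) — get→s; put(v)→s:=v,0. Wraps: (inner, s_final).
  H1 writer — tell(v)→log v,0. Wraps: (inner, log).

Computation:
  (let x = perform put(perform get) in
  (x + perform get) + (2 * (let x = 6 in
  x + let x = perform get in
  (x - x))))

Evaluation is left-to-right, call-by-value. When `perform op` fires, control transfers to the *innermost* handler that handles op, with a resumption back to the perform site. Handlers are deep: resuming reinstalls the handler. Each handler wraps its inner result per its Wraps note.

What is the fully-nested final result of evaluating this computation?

Answer: ((12, 0), ())

Step-by-step:
get @ H0 ⇒ 0
put(0) @ H0 ⇒ s:=0
get @ H0 ⇒ 0
get @ H0 ⇒ 0
H0 returns (12, 0)
H1 returns ((12, 0), ())
= ((12, 0), ())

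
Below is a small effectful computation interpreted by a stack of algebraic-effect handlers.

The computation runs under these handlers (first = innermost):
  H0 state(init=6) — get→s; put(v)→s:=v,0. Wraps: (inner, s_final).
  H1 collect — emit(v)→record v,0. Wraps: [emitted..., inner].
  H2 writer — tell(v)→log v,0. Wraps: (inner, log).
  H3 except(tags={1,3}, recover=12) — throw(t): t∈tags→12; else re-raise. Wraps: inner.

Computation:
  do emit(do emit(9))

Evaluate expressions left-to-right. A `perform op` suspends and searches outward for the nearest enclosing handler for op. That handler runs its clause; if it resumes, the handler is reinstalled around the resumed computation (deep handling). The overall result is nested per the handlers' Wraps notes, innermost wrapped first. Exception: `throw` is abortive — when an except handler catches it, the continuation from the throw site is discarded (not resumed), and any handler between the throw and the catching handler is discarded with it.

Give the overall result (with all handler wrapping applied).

Answer: ([9, 0, (0, 6)], ())

Evaluation trace:
emit(9) @ H1 ⇒ out+=9
emit(0) @ H1 ⇒ out+=0
H0 returns (0, 6)
H1 returns [9, 0, (0, 6)]
H2 returns ([9, 0, (0, 6)], ())
H3 returns ([9, 0, (0, 6)], ())
= ([9, 0, (0, 6)], ())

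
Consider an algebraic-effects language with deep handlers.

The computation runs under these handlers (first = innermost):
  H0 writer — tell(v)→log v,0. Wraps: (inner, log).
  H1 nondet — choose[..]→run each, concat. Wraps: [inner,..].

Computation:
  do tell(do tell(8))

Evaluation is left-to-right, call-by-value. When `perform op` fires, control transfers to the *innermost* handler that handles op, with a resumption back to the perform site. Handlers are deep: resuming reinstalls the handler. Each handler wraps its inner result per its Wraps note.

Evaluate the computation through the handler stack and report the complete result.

Answer: [(0, (8, 0))]

Step-by-step:
tell(8) @ H0 ⇒ log+=8
tell(0) @ H0 ⇒ log+=0
H0 returns (0, (8, 0))
H1 returns [(0, (8, 0))]
= [(0, (8, 0))]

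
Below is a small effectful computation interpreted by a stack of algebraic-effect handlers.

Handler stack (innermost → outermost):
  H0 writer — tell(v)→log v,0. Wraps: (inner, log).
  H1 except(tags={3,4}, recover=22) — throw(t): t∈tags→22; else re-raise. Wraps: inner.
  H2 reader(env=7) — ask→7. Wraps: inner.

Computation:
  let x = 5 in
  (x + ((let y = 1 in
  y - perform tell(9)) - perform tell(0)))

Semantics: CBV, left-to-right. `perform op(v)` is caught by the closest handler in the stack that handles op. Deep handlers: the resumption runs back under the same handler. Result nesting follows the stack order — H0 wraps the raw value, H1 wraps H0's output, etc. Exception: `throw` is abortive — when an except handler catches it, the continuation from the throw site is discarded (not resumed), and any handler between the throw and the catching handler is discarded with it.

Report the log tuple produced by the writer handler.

Answer: (9, 0)

Evaluation trace:
tell(9) @ H0 ⇒ log+=9
tell(0) @ H0 ⇒ log+=0
H0 returns (6, (9, 0))
H1 returns (6, (9, 0))
H2 returns (6, (9, 0))
= (6, (9, 0))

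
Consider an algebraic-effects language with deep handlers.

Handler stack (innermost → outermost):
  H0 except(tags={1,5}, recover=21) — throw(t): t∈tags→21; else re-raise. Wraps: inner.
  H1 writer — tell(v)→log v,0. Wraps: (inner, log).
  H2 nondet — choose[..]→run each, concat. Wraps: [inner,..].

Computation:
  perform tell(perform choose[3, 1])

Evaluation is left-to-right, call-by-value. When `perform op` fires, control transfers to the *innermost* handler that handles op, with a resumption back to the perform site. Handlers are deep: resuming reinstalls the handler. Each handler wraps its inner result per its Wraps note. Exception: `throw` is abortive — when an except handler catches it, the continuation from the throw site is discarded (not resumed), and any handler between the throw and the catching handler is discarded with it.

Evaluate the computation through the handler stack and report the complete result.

Answer: [(0, (3)), (0, (1))]

Working:
choose[3, 1] @ H2
  branch[0] choose=3:
    tell(3) @ H1 ⇒ log+=3
    H0 returns 0
    H1 returns (0, (3))
    H2 returns [(0, (3))]
  branch[1] choose=1:
    tell(1) @ H1 ⇒ log+=1
    H0 returns 0
    H1 returns (0, (1))
    H2 returns [(0, (1))]
= [(0, (3)), (0, (1))]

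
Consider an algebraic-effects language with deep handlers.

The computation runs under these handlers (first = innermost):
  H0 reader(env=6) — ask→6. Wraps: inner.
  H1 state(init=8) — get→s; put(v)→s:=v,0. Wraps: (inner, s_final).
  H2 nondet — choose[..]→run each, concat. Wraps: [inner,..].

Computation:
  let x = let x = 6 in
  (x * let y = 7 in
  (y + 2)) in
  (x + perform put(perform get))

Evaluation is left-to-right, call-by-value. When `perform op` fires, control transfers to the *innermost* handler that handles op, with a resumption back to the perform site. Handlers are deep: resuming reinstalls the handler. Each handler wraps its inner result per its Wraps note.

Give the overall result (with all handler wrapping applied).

Step-by-step:
get @ H1 ⇒ 8
put(8) @ H1 ⇒ s:=8
H0 returns 54
H1 returns (54, 8)
H2 returns [(54, 8)]
= [(54, 8)]

Answer: [(54, 8)]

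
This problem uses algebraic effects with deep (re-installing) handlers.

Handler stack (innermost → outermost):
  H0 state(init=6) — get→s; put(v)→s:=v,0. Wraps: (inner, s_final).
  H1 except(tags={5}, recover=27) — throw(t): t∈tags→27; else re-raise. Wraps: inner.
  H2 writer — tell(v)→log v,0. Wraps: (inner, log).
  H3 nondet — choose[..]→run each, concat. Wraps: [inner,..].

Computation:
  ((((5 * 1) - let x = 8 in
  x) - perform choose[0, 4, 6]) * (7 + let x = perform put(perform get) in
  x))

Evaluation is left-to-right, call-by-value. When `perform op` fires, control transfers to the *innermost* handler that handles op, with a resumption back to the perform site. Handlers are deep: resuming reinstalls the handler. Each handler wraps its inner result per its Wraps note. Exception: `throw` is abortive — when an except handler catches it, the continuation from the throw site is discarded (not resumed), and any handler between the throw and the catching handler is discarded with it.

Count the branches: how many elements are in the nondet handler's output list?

Answer: 3

Working:
choose[0, 4, 6] @ H3
  branch[0] choose=0:
    get @ H0 ⇒ 6
    put(6) @ H0 ⇒ s:=6
    H0 returns (-21, 6)
    H1 returns (-21, 6)
    H2 returns ((-21, 6), ())
    H3 returns [((-21, 6), ())]
  branch[1] choose=4:
    get @ H0 ⇒ 6
    put(6) @ H0 ⇒ s:=6
    H0 returns (-49, 6)
    H1 returns (-49, 6)
    H2 returns ((-49, 6), ())
    H3 returns [((-49, 6), ())]
  branch[2] choose=6:
    get @ H0 ⇒ 6
    put(6) @ H0 ⇒ s:=6
    H0 returns (-63, 6)
    H1 returns (-63, 6)
    H2 returns ((-63, 6), ())
    H3 returns [((-63, 6), ())]
= [((-21, 6), ()), ((-49, 6), ()), ((-63, 6), ())]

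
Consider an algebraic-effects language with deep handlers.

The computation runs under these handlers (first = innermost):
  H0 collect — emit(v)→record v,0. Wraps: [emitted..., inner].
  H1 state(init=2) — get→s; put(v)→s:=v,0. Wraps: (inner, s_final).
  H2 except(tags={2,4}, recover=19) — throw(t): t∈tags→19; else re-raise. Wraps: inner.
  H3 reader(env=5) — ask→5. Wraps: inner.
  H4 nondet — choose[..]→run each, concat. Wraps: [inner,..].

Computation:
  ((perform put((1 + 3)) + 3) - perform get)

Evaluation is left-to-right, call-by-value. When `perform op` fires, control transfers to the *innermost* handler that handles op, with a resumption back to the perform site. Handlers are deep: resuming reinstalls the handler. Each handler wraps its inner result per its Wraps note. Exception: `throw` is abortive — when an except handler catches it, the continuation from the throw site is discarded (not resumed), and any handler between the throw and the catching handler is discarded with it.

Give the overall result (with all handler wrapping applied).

Working:
put(4) @ H1 ⇒ s:=4
get @ H1 ⇒ 4
H0 returns [-1]
H1 returns ([-1], 4)
H2 returns ([-1], 4)
H3 returns ([-1], 4)
H4 returns [([-1], 4)]
= [([-1], 4)]

Answer: [([-1], 4)]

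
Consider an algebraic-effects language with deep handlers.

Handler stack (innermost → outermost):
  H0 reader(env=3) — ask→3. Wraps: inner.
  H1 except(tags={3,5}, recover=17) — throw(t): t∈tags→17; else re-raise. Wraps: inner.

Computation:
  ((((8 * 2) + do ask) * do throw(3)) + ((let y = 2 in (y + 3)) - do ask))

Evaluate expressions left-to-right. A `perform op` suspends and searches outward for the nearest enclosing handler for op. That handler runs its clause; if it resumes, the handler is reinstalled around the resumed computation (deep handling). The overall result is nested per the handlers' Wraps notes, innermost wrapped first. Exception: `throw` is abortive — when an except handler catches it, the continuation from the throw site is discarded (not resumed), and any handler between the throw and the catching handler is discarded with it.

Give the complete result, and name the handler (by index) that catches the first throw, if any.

Working:
ask @ H0 ⇒ 3
throw(3) @ H1 caught ⇒ 17
= 17

Answer: 17 ; first throw caught by: H1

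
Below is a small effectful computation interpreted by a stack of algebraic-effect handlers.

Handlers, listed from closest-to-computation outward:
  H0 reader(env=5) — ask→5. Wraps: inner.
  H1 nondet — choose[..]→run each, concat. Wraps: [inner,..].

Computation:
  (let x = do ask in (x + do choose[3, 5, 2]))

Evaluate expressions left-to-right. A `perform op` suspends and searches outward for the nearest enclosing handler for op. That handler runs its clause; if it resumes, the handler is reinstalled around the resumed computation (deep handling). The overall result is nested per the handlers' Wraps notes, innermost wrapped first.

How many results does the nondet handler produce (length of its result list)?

Answer: 3

Evaluation trace:
ask @ H0 ⇒ 5
choose[3, 5, 2] @ H1
  branch[0] choose=3:
    H0 returns 8
    H1 returns [8]
  branch[1] choose=5:
    H0 returns 10
    H1 returns [10]
  branch[2] choose=2:
    H0 returns 7
    H1 returns [7]
= [8, 10, 7]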